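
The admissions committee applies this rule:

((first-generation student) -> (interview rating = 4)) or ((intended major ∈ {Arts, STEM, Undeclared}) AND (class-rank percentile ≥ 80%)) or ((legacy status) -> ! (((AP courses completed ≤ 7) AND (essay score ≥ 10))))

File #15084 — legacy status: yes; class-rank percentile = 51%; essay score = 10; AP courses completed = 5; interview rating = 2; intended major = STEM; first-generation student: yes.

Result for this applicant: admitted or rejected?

Atomic conditions:
  first-generation student: yes → true
  interview rating = 4: 2 == 4 is false
  intended major ∈ {Arts, STEM, Undeclared}: STEM is in the set → true
  class-rank percentile ≥ 80%: 51 ≥ 80 is false
  legacy status: yes → true
  AP courses completed ≤ 7: 5 ≤ 7 is true
  essay score ≥ 10: 10 ≥ 10 is true
Combine:
[1] true → false = false
[2] true AND false = false
[3.2.1] true AND true = true
[3.2] NOT true = false
[3] true → false = false
[root] false OR false OR false = false
Overall: false → rejected

Rejected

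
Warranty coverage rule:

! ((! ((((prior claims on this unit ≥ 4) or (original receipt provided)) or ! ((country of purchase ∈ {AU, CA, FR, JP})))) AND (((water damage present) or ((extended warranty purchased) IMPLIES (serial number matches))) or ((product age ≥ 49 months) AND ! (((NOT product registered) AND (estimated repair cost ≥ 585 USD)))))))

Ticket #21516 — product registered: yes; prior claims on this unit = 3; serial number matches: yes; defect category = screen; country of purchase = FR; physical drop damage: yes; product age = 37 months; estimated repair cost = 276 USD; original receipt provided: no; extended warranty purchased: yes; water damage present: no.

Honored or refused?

Atomic conditions:
  prior claims on this unit ≥ 4: 3 ≥ 4 is false
  original receipt provided: no → false
  country of purchase ∈ {AU, CA, FR, JP}: FR is in the set → true
  water damage present: no → false
  extended warranty purchased: yes → true
  serial number matches: yes → true
  product age ≥ 49 months: 37 ≥ 49 is false
  NOT product registered: yes → false
  estimated repair cost ≥ 585 USD: 276 ≥ 585 is false
Combine:
[1.1.1.1] false OR false = false
[1.1.1.2] NOT true = false
[1.1.1] false OR false = false
[1.1] NOT false = true
[1.2.1.2] true → true = true
[1.2.1] false OR true = true
[1.2.2.2.1] false AND false = false
[1.2.2.2] NOT false = true
[1.2.2] false AND true = false
[1.2] true OR false = true
[1] true AND true = true
[root] NOT true = false
Overall: false → refused

Refused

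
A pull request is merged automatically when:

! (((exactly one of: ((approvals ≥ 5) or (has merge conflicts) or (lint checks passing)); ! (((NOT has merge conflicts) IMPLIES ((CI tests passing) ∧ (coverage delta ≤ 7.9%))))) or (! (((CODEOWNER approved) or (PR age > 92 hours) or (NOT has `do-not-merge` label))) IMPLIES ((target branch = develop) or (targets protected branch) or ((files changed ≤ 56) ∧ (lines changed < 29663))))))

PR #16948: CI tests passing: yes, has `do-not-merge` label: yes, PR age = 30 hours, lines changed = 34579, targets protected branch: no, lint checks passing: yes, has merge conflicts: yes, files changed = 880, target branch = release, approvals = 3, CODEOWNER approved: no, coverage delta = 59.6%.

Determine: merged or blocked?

Atomic conditions:
  approvals ≥ 5: 3 ≥ 5 is false
  has merge conflicts: yes → true
  lint checks passing: yes → true
  NOT has merge conflicts: yes → false
  CI tests passing: yes → true
  coverage delta ≤ 7.9%: 59.6 ≤ 7.9 is false
  CODEOWNER approved: no → false
  PR age > 92 hours: 30 > 92 is false
  NOT has `do-not-merge` label: yes → false
  target branch = develop: release == develop is false
  targets protected branch: no → false
  files changed ≤ 56: 880 ≤ 56 is false
  lines changed < 29663: 34579 < 29663 is false
Combine:
[1.1.1] false OR true OR true = true
[1.1.2.1.2] true AND false = false
[1.1.2.1] false → false (antecedent false ⇒ implication holds) = true
[1.1.2] NOT true = false
[1.1] exactly-one(true, false) = true
[1.2.1.1] false OR false OR false = false
[1.2.1] NOT false = true
[1.2.2.3] false AND false = false
[1.2.2] false OR false OR false = false
[1.2] true → false = false
[1] true OR false = true
[root] NOT true = false
Overall: false → blocked

Blocked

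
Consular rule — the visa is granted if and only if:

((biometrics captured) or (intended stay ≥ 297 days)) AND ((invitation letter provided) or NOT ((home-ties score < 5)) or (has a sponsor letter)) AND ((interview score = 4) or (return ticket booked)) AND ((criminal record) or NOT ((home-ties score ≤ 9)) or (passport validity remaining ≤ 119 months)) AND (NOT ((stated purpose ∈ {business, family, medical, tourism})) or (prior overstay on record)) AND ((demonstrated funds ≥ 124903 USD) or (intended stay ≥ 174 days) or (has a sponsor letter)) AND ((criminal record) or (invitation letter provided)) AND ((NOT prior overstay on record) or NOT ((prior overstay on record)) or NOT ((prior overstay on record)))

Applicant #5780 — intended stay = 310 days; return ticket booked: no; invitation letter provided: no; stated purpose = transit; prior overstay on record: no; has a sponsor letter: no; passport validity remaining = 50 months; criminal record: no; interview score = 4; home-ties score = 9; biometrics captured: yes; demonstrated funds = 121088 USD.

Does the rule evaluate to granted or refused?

Refused

Atomic conditions:
  biometrics captured: yes → true
  intended stay ≥ 297 days: 310 ≥ 297 is true
  invitation letter provided: no → false
  home-ties score < 5: 9 < 5 is false
  has a sponsor letter: no → false
  interview score = 4: 4 == 4 is true
  return ticket booked: no → false
  criminal record: no → false
  home-ties score ≤ 9: 9 ≤ 9 is true
  passport validity remaining ≤ 119 months: 50 ≤ 119 is true
  stated purpose ∈ {business, family, medical, tourism}: transit is not in the set → false
  prior overstay on record: no → false
  demonstrated funds ≥ 124903 USD: 121088 ≥ 124903 is false
  intended stay ≥ 174 days: 310 ≥ 174 is true
  NOT prior overstay on record: no → true
Combine:
[1] true OR true = true
[2.2] NOT false = true
[2] false OR true OR false = true
[3] true OR false = true
[4.2] NOT true = false
[4] false OR false OR true = true
[5.1] NOT false = true
[5] true OR false = true
[6] false OR true OR false = true
[7] false OR false = false
[8.2] NOT false = true
[8.3] NOT false = true
[8] true OR true OR true = true
[root] true AND true AND true AND true AND true AND true AND false AND true = false
Overall: false → refused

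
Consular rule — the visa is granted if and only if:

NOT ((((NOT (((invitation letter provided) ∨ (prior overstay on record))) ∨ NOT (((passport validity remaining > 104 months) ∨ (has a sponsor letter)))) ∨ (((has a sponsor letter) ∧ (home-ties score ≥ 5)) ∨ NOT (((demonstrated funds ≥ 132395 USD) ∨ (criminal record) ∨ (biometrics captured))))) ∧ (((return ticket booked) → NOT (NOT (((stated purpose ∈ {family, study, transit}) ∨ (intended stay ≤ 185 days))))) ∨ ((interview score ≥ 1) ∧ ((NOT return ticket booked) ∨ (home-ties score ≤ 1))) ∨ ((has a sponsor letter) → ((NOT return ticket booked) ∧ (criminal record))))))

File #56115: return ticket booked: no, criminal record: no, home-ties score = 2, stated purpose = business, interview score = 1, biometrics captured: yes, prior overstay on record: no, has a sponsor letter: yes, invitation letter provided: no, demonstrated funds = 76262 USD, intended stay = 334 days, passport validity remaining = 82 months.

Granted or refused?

Refused

Atomic conditions:
  invitation letter provided: no → false
  prior overstay on record: no → false
  passport validity remaining > 104 months: 82 > 104 is false
  has a sponsor letter: yes → true
  home-ties score ≥ 5: 2 ≥ 5 is false
  demonstrated funds ≥ 132395 USD: 76262 ≥ 132395 is false
  criminal record: no → false
  biometrics captured: yes → true
  return ticket booked: no → false
  stated purpose ∈ {family, study, transit}: business is not in the set → false
  intended stay ≤ 185 days: 334 ≤ 185 is false
  interview score ≥ 1: 1 ≥ 1 is true
  NOT return ticket booked: no → true
  home-ties score ≤ 1: 2 ≤ 1 is false
Combine:
[1.1.1.1.1] false OR false = false
[1.1.1.1] NOT false = true
[1.1.1.2.1] false OR true = true
[1.1.1.2] NOT true = false
[1.1.1] true OR false = true
[1.1.2.1] true AND false = false
[1.1.2.2.1] false OR false OR true = true
[1.1.2.2] NOT true = false
[1.1.2] false OR false = false
[1.1] true OR false = true
[1.2.1.2.1.1] false OR false = false
[1.2.1.2.1] NOT false = true
[1.2.1.2] NOT true = false
[1.2.1] false → false (antecedent false ⇒ implication holds) = true
[1.2.2.2] true OR false = true
[1.2.2] true AND true = true
[1.2.3.2] true AND false = false
[1.2.3] true → false = false
[1.2] true OR true OR false = true
[1] true AND true = true
[root] NOT true = false
Overall: false → refused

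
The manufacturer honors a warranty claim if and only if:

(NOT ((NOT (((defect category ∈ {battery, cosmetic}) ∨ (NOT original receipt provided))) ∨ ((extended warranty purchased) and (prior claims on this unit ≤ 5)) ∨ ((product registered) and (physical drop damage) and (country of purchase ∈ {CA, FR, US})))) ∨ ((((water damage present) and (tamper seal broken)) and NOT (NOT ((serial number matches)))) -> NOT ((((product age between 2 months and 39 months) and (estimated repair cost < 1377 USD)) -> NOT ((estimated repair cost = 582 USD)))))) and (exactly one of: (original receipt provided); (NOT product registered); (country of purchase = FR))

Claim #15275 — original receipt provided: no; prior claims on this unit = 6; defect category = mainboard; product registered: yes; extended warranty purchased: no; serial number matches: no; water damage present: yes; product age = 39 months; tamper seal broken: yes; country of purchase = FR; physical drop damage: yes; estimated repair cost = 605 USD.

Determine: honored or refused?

Honored

Atomic conditions:
  defect category ∈ {battery, cosmetic}: mainboard is not in the set → false
  NOT original receipt provided: no → true
  extended warranty purchased: no → false
  prior claims on this unit ≤ 5: 6 ≤ 5 is false
  product registered: yes → true
  physical drop damage: yes → true
  country of purchase ∈ {CA, FR, US}: FR is in the set → true
  water damage present: yes → true
  tamper seal broken: yes → true
  serial number matches: no → false
  product age between 2 months and 39 months: 39 in [2, 39] is true
  estimated repair cost < 1377 USD: 605 < 1377 is true
  estimated repair cost = 582 USD: 605 == 582 is false
  original receipt provided: no → false
  NOT product registered: yes → false
  country of purchase = FR: FR == FR is true
Combine:
[1.1.1.1.1] false OR true = true
[1.1.1.1] NOT true = false
[1.1.1.2] false AND false = false
[1.1.1.3] true AND true AND true = true
[1.1.1] false OR false OR true = true
[1.1] NOT true = false
[1.2.1.1] true AND true = true
[1.2.1.2.1] NOT false = true
[1.2.1.2] NOT true = false
[1.2.1] true AND false = false
[1.2.2.1.1] true AND true = true
[1.2.2.1.2] NOT false = true
[1.2.2.1] true → true = true
[1.2.2] NOT true = false
[1.2] false → false (antecedent false ⇒ implication holds) = true
[1] false OR true = true
[2] exactly-one(false, false, true) = true
[root] true AND true = true
Overall: true → honored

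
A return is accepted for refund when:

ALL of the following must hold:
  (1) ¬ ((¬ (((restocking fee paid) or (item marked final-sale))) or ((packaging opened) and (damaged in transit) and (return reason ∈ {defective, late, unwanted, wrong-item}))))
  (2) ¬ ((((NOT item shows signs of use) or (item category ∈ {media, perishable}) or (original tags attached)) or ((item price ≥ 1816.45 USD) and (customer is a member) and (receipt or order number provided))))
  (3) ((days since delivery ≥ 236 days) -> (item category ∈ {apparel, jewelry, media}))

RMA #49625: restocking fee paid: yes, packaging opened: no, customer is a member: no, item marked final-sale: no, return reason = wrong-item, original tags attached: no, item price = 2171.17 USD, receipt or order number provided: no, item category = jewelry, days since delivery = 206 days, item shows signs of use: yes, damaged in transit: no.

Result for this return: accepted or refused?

Accepted

Atomic conditions:
  restocking fee paid: yes → true
  item marked final-sale: no → false
  packaging opened: no → false
  damaged in transit: no → false
  return reason ∈ {defective, late, unwanted, wrong-item}: wrong-item is in the set → true
  NOT item shows signs of use: yes → false
  item category ∈ {media, perishable}: jewelry is not in the set → false
  original tags attached: no → false
  item price ≥ 1816.45 USD: 2171.17 ≥ 1816.45 is true
  customer is a member: no → false
  receipt or order number provided: no → false
  days since delivery ≥ 236 days: 206 ≥ 236 is false
  item category ∈ {apparel, jewelry, media}: jewelry is in the set → true
Combine:
[1.1.1.1] true OR false = true
[1.1.1] NOT true = false
[1.1.2] false AND false AND true = false
[1.1] false OR false = false
[1] NOT false = true
[2.1.1] false OR false OR false = false
[2.1.2] true AND false AND false = false
[2.1] false OR false = false
[2] NOT false = true
[3] false → true (antecedent false ⇒ implication holds) = true
[root] true AND true AND true = true
Overall: true → accepted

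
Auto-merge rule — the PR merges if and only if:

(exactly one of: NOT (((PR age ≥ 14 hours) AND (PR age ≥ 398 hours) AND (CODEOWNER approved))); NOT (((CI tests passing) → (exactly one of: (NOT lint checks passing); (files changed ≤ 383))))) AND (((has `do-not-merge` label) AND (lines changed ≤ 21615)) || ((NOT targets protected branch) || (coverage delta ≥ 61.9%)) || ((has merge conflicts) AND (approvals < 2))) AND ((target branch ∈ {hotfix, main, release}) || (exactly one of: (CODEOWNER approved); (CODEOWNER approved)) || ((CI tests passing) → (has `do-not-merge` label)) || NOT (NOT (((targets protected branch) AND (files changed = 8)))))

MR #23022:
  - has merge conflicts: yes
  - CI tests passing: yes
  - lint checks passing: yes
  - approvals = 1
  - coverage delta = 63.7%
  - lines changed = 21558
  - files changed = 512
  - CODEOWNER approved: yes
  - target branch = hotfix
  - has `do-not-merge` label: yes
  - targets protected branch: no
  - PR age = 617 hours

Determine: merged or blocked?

Merged

Atomic conditions:
  PR age ≥ 14 hours: 617 ≥ 14 is true
  PR age ≥ 398 hours: 617 ≥ 398 is true
  CODEOWNER approved: yes → true
  CI tests passing: yes → true
  NOT lint checks passing: yes → false
  files changed ≤ 383: 512 ≤ 383 is false
  has `do-not-merge` label: yes → true
  lines changed ≤ 21615: 21558 ≤ 21615 is true
  NOT targets protected branch: no → true
  coverage delta ≥ 61.9%: 63.7 ≥ 61.9 is true
  has merge conflicts: yes → true
  approvals < 2: 1 < 2 is true
  target branch ∈ {hotfix, main, release}: hotfix is in the set → true
  targets protected branch: no → false
  files changed = 8: 512 == 8 is false
Combine:
[1.1.1] true AND true AND true = true
[1.1] NOT true = false
[1.2.1.2] exactly-one(false, false) = false
[1.2.1] true → false = false
[1.2] NOT false = true
[1] exactly-one(false, true) = true
[2.1] true AND true = true
[2.2] true OR true = true
[2.3] true AND true = true
[2] true OR true OR true = true
[3.2] exactly-one(true, true) = false
[3.3] true → true = true
[3.4.1.1] false AND false = false
[3.4.1] NOT false = true
[3.4] NOT true = false
[3] true OR false OR true OR false = true
[root] true AND true AND true = true
Overall: true → merged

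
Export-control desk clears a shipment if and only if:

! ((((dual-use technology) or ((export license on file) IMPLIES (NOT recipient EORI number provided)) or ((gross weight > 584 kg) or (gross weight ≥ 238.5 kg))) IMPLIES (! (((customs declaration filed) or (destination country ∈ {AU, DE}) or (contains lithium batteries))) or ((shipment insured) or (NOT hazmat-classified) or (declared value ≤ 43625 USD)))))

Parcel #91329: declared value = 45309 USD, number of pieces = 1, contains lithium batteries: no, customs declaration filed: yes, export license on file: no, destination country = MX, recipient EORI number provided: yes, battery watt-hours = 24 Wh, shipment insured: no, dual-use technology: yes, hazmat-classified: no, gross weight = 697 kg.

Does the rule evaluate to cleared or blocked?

Blocked

Atomic conditions:
  dual-use technology: yes → true
  export license on file: no → false
  NOT recipient EORI number provided: yes → false
  gross weight > 584 kg: 697 > 584 is true
  gross weight ≥ 238.5 kg: 697 ≥ 238.5 is true
  customs declaration filed: yes → true
  destination country ∈ {AU, DE}: MX is not in the set → false
  contains lithium batteries: no → false
  shipment insured: no → false
  NOT hazmat-classified: no → true
  declared value ≤ 43625 USD: 45309 ≤ 43625 is false
Combine:
[1.1.2] false → false (antecedent false ⇒ implication holds) = true
[1.1.3] true OR true = true
[1.1] true OR true OR true = true
[1.2.1.1] true OR false OR false = true
[1.2.1] NOT true = false
[1.2.2] false OR true OR false = true
[1.2] false OR true = true
[1] true → true = true
[root] NOT true = false
Overall: false → blocked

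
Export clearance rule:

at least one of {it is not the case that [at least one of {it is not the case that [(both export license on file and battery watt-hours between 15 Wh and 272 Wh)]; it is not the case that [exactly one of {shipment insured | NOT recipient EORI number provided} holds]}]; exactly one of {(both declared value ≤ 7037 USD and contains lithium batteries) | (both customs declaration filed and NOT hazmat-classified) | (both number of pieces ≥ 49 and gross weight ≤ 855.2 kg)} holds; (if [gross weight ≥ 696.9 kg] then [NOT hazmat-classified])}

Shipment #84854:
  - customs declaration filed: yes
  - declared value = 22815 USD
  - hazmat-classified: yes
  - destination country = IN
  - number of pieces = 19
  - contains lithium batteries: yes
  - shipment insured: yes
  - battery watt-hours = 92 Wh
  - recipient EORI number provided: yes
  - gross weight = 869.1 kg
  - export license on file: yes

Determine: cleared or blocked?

Atomic conditions:
  export license on file: yes → true
  battery watt-hours between 15 Wh and 272 Wh: 92 in [15, 272] is true
  shipment insured: yes → true
  NOT recipient EORI number provided: yes → false
  declared value ≤ 7037 USD: 22815 ≤ 7037 is false
  contains lithium batteries: yes → true
  customs declaration filed: yes → true
  NOT hazmat-classified: yes → false
  number of pieces ≥ 49: 19 ≥ 49 is false
  gross weight ≤ 855.2 kg: 869.1 ≤ 855.2 is false
  gross weight ≥ 696.9 kg: 869.1 ≥ 696.9 is true
Combine:
[1.1.1.1] true AND true = true
[1.1.1] NOT true = false
[1.1.2.1] exactly-one(true, false) = true
[1.1.2] NOT true = false
[1.1] false OR false = false
[1] NOT false = true
[2.1] false AND true = false
[2.2] true AND false = false
[2.3] false AND false = false
[2] exactly-one(false, false, false) = false
[3] true → false = false
[root] true OR false OR false = true
Overall: true → cleared

Cleared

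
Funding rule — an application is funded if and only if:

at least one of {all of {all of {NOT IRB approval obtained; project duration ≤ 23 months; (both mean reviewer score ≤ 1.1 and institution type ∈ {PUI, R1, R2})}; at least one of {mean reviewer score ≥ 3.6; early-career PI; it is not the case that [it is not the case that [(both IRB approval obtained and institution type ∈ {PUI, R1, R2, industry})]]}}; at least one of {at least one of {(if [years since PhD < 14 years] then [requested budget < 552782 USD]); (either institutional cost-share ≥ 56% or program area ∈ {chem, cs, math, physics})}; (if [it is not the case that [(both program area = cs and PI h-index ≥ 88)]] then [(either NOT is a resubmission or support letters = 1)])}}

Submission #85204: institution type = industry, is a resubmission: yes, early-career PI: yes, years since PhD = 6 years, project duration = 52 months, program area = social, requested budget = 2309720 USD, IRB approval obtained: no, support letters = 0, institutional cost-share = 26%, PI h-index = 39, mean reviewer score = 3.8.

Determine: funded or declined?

Declined

Atomic conditions:
  NOT IRB approval obtained: no → true
  project duration ≤ 23 months: 52 ≤ 23 is false
  mean reviewer score ≤ 1.1: 3.8 ≤ 1.1 is false
  institution type ∈ {PUI, R1, R2}: industry is not in the set → false
  mean reviewer score ≥ 3.6: 3.8 ≥ 3.6 is true
  early-career PI: yes → true
  IRB approval obtained: no → false
  institution type ∈ {PUI, R1, R2, industry}: industry is in the set → true
  years since PhD < 14 years: 6 < 14 is true
  requested budget < 552782 USD: 2309720 < 552782 is false
  institutional cost-share ≥ 56%: 26 ≥ 56 is false
  program area ∈ {chem, cs, math, physics}: social is not in the set → false
  program area = cs: social == cs is false
  PI h-index ≥ 88: 39 ≥ 88 is false
  NOT is a resubmission: yes → false
  support letters = 1: 0 == 1 is false
Combine:
[1.1.3] false AND false = false
[1.1] true AND false AND false = false
[1.2.3.1.1] false AND true = false
[1.2.3.1] NOT false = true
[1.2.3] NOT true = false
[1.2] true OR true OR false = true
[1] false AND true = false
[2.1.1] true → false = false
[2.1.2] false OR false = false
[2.1] false OR false = false
[2.2.1.1] false AND false = false
[2.2.1] NOT false = true
[2.2.2] false OR false = false
[2.2] true → false = false
[2] false OR false = false
[root] false OR false = false
Overall: false → declined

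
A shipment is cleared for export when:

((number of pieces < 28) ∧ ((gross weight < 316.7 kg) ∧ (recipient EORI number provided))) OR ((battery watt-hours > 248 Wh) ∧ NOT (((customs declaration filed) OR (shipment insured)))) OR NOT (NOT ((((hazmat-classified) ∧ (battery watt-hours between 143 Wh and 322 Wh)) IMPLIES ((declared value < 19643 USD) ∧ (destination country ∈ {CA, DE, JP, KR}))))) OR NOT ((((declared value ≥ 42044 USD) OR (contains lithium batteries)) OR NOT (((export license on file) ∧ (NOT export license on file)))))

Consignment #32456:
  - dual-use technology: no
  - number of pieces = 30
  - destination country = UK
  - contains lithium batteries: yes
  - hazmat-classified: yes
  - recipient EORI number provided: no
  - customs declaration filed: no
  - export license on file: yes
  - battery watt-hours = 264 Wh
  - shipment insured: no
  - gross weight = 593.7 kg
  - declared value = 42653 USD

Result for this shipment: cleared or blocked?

Cleared

Atomic conditions:
  number of pieces < 28: 30 < 28 is false
  gross weight < 316.7 kg: 593.7 < 316.7 is false
  recipient EORI number provided: no → false
  battery watt-hours > 248 Wh: 264 > 248 is true
  customs declaration filed: no → false
  shipment insured: no → false
  hazmat-classified: yes → true
  battery watt-hours between 143 Wh and 322 Wh: 264 in [143, 322] is true
  declared value < 19643 USD: 42653 < 19643 is false
  destination country ∈ {CA, DE, JP, KR}: UK is not in the set → false
  declared value ≥ 42044 USD: 42653 ≥ 42044 is true
  contains lithium batteries: yes → true
  export license on file: yes → true
  NOT export license on file: yes → false
Combine:
[1.2] false AND false = false
[1] false AND false = false
[2.2.1] false OR false = false
[2.2] NOT false = true
[2] true AND true = true
[3.1.1.1] true AND true = true
[3.1.1.2] false AND false = false
[3.1.1] true → false = false
[3.1] NOT false = true
[3] NOT true = false
[4.1.1] true OR true = true
[4.1.2.1] true AND false = false
[4.1.2] NOT false = true
[4.1] true OR true = true
[4] NOT true = false
[root] false OR true OR false OR false = true
Overall: true → cleared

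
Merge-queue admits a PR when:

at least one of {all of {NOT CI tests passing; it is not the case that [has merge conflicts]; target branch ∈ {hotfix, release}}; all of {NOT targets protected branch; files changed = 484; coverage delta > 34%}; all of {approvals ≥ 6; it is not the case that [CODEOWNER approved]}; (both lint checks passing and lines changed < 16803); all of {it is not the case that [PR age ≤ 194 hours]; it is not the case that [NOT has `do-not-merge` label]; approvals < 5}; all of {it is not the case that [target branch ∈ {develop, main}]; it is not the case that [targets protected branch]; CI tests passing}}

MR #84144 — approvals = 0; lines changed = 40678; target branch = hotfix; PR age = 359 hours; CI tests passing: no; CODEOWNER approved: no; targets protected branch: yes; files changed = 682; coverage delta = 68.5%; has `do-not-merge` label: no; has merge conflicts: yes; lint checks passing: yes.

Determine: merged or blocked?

Atomic conditions:
  NOT CI tests passing: no → true
  has merge conflicts: yes → true
  target branch ∈ {hotfix, release}: hotfix is in the set → true
  NOT targets protected branch: yes → false
  files changed = 484: 682 == 484 is false
  coverage delta > 34%: 68.5 > 34 is true
  approvals ≥ 6: 0 ≥ 6 is false
  CODEOWNER approved: no → false
  lint checks passing: yes → true
  lines changed < 16803: 40678 < 16803 is false
  PR age ≤ 194 hours: 359 ≤ 194 is false
  NOT has `do-not-merge` label: no → true
  approvals < 5: 0 < 5 is true
  target branch ∈ {develop, main}: hotfix is not in the set → false
  targets protected branch: yes → true
  CI tests passing: no → false
Combine:
[1.2] NOT true = false
[1] true AND false AND true = false
[2] false AND false AND true = false
[3.2] NOT false = true
[3] false AND true = false
[4] true AND false = false
[5.1] NOT false = true
[5.2] NOT true = false
[5] true AND false AND true = false
[6.1] NOT false = true
[6.2] NOT true = false
[6] true AND false AND false = false
[root] false OR false OR false OR false OR false OR false = false
Overall: false → blocked

Blocked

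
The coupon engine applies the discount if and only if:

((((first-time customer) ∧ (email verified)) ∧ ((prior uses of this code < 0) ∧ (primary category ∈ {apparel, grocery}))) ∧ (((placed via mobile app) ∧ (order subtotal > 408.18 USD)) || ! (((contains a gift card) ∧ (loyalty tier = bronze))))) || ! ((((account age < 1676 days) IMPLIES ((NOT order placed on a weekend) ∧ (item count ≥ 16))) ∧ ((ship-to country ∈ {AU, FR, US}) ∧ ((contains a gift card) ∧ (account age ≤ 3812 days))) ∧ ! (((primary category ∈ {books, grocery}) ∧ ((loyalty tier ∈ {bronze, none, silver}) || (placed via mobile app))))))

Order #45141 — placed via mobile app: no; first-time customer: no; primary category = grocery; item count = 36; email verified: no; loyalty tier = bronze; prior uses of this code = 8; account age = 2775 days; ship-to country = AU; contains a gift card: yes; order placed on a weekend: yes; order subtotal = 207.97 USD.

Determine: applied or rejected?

Applied

Atomic conditions:
  first-time customer: no → false
  email verified: no → false
  prior uses of this code < 0: 8 < 0 is false
  primary category ∈ {apparel, grocery}: grocery is in the set → true
  placed via mobile app: no → false
  order subtotal > 408.18 USD: 207.97 > 408.18 is false
  contains a gift card: yes → true
  loyalty tier = bronze: bronze == bronze is true
  account age < 1676 days: 2775 < 1676 is false
  NOT order placed on a weekend: yes → false
  item count ≥ 16: 36 ≥ 16 is true
  ship-to country ∈ {AU, FR, US}: AU is in the set → true
  account age ≤ 3812 days: 2775 ≤ 3812 is true
  primary category ∈ {books, grocery}: grocery is in the set → true
  loyalty tier ∈ {bronze, none, silver}: bronze is in the set → true
Combine:
[1.1.1] false AND false = false
[1.1.2] false AND true = false
[1.1] false AND false = false
[1.2.1] false AND false = false
[1.2.2.1] true AND true = true
[1.2.2] NOT true = false
[1.2] false OR false = false
[1] false AND false = false
[2.1.1.2] false AND true = false
[2.1.1] false → false (antecedent false ⇒ implication holds) = true
[2.1.2.2] true AND true = true
[2.1.2] true AND true = true
[2.1.3.1.2] true OR false = true
[2.1.3.1] true AND true = true
[2.1.3] NOT true = false
[2.1] true AND true AND false = false
[2] NOT false = true
[root] false OR true = true
Overall: true → applied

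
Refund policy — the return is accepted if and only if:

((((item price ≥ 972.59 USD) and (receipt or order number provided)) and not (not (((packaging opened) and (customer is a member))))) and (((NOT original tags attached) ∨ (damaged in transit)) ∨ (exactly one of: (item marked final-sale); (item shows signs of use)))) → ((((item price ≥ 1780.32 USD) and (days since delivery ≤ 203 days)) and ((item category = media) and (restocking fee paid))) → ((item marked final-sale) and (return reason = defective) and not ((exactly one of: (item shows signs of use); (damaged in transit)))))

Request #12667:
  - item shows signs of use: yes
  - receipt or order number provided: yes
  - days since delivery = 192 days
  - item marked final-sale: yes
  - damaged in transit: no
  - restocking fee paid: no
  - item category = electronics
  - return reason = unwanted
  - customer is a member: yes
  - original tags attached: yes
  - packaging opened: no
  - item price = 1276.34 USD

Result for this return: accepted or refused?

Accepted

Atomic conditions:
  item price ≥ 972.59 USD: 1276.34 ≥ 972.59 is true
  receipt or order number provided: yes → true
  packaging opened: no → false
  customer is a member: yes → true
  NOT original tags attached: yes → false
  damaged in transit: no → false
  item marked final-sale: yes → true
  item shows signs of use: yes → true
  item price ≥ 1780.32 USD: 1276.34 ≥ 1780.32 is false
  days since delivery ≤ 203 days: 192 ≤ 203 is true
  item category = media: electronics == media is false
  restocking fee paid: no → false
  return reason = defective: unwanted == defective is false
Combine:
[1.1.1] true AND true = true
[1.1.2.1.1] false AND true = false
[1.1.2.1] NOT false = true
[1.1.2] NOT true = false
[1.1] true AND false = false
[1.2.1] false OR false = false
[1.2.2] exactly-one(true, true) = false
[1.2] false OR false = false
[1] false AND false = false
[2.1.1] false AND true = false
[2.1.2] false AND false = false
[2.1] false AND false = false
[2.2.3.1] exactly-one(true, false) = true
[2.2.3] NOT true = false
[2.2] true AND false AND false = false
[2] false → false (antecedent false ⇒ implication holds) = true
[root] false → true (antecedent false ⇒ implication holds) = true
Overall: true → accepted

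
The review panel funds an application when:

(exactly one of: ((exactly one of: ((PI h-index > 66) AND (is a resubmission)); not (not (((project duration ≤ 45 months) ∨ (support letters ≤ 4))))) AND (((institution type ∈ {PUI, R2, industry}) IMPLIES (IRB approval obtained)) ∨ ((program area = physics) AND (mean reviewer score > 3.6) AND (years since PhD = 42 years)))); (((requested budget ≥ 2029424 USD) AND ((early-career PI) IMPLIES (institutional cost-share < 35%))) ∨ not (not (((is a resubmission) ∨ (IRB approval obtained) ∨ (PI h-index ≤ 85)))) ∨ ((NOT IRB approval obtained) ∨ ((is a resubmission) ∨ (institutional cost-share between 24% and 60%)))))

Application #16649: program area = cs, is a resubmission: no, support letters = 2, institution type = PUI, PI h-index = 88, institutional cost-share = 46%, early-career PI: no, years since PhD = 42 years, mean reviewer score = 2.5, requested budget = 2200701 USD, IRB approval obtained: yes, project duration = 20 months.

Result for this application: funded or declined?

Declined

Atomic conditions:
  PI h-index > 66: 88 > 66 is true
  is a resubmission: no → false
  project duration ≤ 45 months: 20 ≤ 45 is true
  support letters ≤ 4: 2 ≤ 4 is true
  institution type ∈ {PUI, R2, industry}: PUI is in the set → true
  IRB approval obtained: yes → true
  program area = physics: cs == physics is false
  mean reviewer score > 3.6: 2.5 > 3.6 is false
  years since PhD = 42 years: 42 == 42 is true
  requested budget ≥ 2029424 USD: 2200701 ≥ 2029424 is true
  early-career PI: no → false
  institutional cost-share < 35%: 46 < 35 is false
  PI h-index ≤ 85: 88 ≤ 85 is false
  NOT IRB approval obtained: yes → false
  institutional cost-share between 24% and 60%: 46 in [24, 60] is true
Combine:
[1.1.1] true AND false = false
[1.1.2.1.1] true OR true = true
[1.1.2.1] NOT true = false
[1.1.2] NOT false = true
[1.1] exactly-one(false, true) = true
[1.2.1] true → true = true
[1.2.2] false AND false AND true = false
[1.2] true OR false = true
[1] true AND true = true
[2.1.2] false → false (antecedent false ⇒ implication holds) = true
[2.1] true AND true = true
[2.2.1.1] false OR true OR false = true
[2.2.1] NOT true = false
[2.2] NOT false = true
[2.3.2] false OR true = true
[2.3] false OR true = true
[2] true OR true OR true = true
[root] exactly-one(true, true) = false
Overall: false → declined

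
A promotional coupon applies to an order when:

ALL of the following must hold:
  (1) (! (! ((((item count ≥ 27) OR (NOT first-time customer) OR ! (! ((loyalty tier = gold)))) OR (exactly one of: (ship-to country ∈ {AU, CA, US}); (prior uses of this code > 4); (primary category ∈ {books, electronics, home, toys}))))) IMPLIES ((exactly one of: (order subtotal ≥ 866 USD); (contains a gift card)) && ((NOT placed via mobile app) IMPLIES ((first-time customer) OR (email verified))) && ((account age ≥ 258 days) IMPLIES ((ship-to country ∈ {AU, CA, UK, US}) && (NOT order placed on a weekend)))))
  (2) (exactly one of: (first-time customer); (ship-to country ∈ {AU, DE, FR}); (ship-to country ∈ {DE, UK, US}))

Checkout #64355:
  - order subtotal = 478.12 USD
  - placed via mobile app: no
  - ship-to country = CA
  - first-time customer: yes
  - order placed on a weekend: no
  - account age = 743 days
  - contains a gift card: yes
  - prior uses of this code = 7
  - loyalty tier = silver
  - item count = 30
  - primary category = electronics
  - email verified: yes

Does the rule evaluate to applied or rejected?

Applied

Atomic conditions:
  item count ≥ 27: 30 ≥ 27 is true
  NOT first-time customer: yes → false
  loyalty tier = gold: silver == gold is false
  ship-to country ∈ {AU, CA, US}: CA is in the set → true
  prior uses of this code > 4: 7 > 4 is true
  primary category ∈ {books, electronics, home, toys}: electronics is in the set → true
  order subtotal ≥ 866 USD: 478.12 ≥ 866 is false
  contains a gift card: yes → true
  NOT placed via mobile app: no → true
  first-time customer: yes → true
  email verified: yes → true
  account age ≥ 258 days: 743 ≥ 258 is true
  ship-to country ∈ {AU, CA, UK, US}: CA is in the set → true
  NOT order placed on a weekend: no → true
  ship-to country ∈ {AU, DE, FR}: CA is not in the set → false
  ship-to country ∈ {DE, UK, US}: CA is not in the set → false
Combine:
[1.1.1.1.1.3.1] NOT false = true
[1.1.1.1.1.3] NOT true = false
[1.1.1.1.1] true OR false OR false = true
[1.1.1.1.2] exactly-one(true, true, true) = false
[1.1.1.1] true OR false = true
[1.1.1] NOT true = false
[1.1] NOT false = true
[1.2.1] exactly-one(false, true) = true
[1.2.2.2] true OR true = true
[1.2.2] true → true = true
[1.2.3.2] true AND true = true
[1.2.3] true → true = true
[1.2] true AND true AND true = true
[1] true → true = true
[2] exactly-one(true, false, false) = true
[root] true AND true = true
Overall: true → applied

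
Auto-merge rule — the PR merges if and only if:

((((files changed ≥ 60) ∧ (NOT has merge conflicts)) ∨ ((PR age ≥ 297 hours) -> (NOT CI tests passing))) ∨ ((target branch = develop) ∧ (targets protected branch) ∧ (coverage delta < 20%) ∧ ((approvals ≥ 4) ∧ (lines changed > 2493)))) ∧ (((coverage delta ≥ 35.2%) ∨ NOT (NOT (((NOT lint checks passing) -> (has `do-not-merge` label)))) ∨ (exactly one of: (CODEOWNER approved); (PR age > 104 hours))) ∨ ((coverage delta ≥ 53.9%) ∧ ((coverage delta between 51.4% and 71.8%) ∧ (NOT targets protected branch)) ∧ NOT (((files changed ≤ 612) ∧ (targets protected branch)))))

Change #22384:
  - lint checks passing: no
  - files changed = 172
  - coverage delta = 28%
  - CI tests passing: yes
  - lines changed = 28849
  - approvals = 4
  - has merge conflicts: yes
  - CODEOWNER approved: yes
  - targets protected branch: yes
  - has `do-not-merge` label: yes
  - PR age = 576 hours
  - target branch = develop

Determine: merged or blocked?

Atomic conditions:
  files changed ≥ 60: 172 ≥ 60 is true
  NOT has merge conflicts: yes → false
  PR age ≥ 297 hours: 576 ≥ 297 is true
  NOT CI tests passing: yes → false
  target branch = develop: develop == develop is true
  targets protected branch: yes → true
  coverage delta < 20%: 28 < 20 is false
  approvals ≥ 4: 4 ≥ 4 is true
  lines changed > 2493: 28849 > 2493 is true
  coverage delta ≥ 35.2%: 28 ≥ 35.2 is false
  NOT lint checks passing: no → true
  has `do-not-merge` label: yes → true
  CODEOWNER approved: yes → true
  PR age > 104 hours: 576 > 104 is true
  coverage delta ≥ 53.9%: 28 ≥ 53.9 is false
  coverage delta between 51.4% and 71.8%: 28 in [51.4, 71.8] is false
  NOT targets protected branch: yes → false
  files changed ≤ 612: 172 ≤ 612 is true
Combine:
[1.1.1] true AND false = false
[1.1.2] true → false = false
[1.1] false OR false = false
[1.2.4] true AND true = true
[1.2] true AND true AND false AND true = false
[1] false OR false = false
[2.1.2.1.1] true → true = true
[2.1.2.1] NOT true = false
[2.1.2] NOT false = true
[2.1.3] exactly-one(true, true) = false
[2.1] false OR true OR false = true
[2.2.2] false AND false = false
[2.2.3.1] true AND true = true
[2.2.3] NOT true = false
[2.2] false AND false AND false = false
[2] true OR false = true
[root] false AND true = false
Overall: false → blocked

Blocked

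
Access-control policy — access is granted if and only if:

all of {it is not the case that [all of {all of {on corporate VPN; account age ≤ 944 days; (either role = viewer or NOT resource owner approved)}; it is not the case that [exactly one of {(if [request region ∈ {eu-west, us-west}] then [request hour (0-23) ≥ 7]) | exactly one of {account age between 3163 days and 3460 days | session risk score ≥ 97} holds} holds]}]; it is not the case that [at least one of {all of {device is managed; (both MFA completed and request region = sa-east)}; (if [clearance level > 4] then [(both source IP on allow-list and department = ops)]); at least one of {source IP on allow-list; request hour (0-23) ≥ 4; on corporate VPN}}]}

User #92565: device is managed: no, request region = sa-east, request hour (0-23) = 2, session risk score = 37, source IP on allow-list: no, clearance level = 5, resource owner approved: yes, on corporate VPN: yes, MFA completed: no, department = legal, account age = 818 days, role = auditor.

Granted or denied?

Denied

Atomic conditions:
  on corporate VPN: yes → true
  account age ≤ 944 days: 818 ≤ 944 is true
  role = viewer: auditor == viewer is false
  NOT resource owner approved: yes → false
  request region ∈ {eu-west, us-west}: sa-east is not in the set → false
  request hour (0-23) ≥ 7: 2 ≥ 7 is false
  account age between 3163 days and 3460 days: 818 in [3163, 3460] is false
  session risk score ≥ 97: 37 ≥ 97 is false
  device is managed: no → false
  MFA completed: no → false
  request region = sa-east: sa-east == sa-east is true
  clearance level > 4: 5 > 4 is true
  source IP on allow-list: no → false
  department = ops: legal == ops is false
  request hour (0-23) ≥ 4: 2 ≥ 4 is false
Combine:
[1.1.1.3] false OR false = false
[1.1.1] true AND true AND false = false
[1.1.2.1.1] false → false (antecedent false ⇒ implication holds) = true
[1.1.2.1.2] exactly-one(false, false) = false
[1.1.2.1] exactly-one(true, false) = true
[1.1.2] NOT true = false
[1.1] false AND false = false
[1] NOT false = true
[2.1.1.2] false AND true = false
[2.1.1] false AND false = false
[2.1.2.2] false AND false = false
[2.1.2] true → false = false
[2.1.3] false OR false OR true = true
[2.1] false OR false OR true = true
[2] NOT true = false
[root] true AND false = false
Overall: false → denied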